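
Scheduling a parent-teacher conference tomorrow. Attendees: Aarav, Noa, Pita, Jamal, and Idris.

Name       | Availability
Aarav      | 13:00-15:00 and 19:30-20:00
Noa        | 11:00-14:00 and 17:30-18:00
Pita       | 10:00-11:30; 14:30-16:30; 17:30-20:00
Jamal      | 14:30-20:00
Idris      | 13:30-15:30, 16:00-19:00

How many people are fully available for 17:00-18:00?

2

Jamal and Idris can make the full 17:00-18:00 slot — that's 2.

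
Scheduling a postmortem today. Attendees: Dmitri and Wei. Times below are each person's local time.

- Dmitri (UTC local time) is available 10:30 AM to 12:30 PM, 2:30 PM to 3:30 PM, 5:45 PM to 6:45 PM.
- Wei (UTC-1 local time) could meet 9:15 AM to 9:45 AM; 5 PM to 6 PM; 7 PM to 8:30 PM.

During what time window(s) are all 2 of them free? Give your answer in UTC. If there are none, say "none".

Dmitri in UTC: 10:30-12:30, 14:30-15:30, 17:45-18:45.
Wei in UTC: 10:15-10:45, 18:00-19:00, 20:00-21:30 (add 1h to convert from UTC-1).
Dmitri ∩ Wei: 10:30-10:45, 18:00-18:45.

10:30-10:45, 18:00-18:45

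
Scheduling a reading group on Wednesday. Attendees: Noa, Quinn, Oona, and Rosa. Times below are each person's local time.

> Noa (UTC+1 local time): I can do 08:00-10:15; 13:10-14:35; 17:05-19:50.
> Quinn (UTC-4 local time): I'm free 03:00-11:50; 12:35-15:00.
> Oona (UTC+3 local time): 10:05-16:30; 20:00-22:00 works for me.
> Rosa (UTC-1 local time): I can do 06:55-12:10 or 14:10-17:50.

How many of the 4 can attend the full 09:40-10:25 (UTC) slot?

Noa in UTC: 07:00-09:15, 12:10-13:35, 16:05-18:50 (subtract 1h to convert from UTC+1).
Quinn in UTC: 07:00-15:50, 16:35-19:00 (add 4h to convert from UTC-4).
Oona in UTC: 07:05-13:30, 17:00-19:00 (subtract 3h to convert from UTC+3).
Rosa in UTC: 07:55-13:10, 15:10-18:50 (add 1h to convert from UTC-1).
Quinn, Oona, and Rosa can make the full 09:40-10:25 slot — that's 3.

3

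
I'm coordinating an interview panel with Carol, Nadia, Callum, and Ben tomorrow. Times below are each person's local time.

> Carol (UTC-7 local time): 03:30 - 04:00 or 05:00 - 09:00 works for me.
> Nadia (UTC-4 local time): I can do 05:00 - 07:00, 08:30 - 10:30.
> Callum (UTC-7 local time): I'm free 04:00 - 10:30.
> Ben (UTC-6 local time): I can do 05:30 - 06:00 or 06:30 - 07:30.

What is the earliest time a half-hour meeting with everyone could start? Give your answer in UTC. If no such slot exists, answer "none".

12:30

Carol in UTC: 10:30-11:00, 12:00-16:00 (add 7h to convert from UTC-7).
Nadia in UTC: 09:00-11:00, 12:30-14:30 (add 4h to convert from UTC-4).
Callum in UTC: 11:00-17:30 (add 7h to convert from UTC-7).
Ben in UTC: 11:30-12:00, 12:30-13:30 (add 6h to convert from UTC-6).
Carol ∩ Nadia: 10:30-11:00, 12:30-14:30.
Carol ∩ Nadia ∩ Callum: 12:30-14:30.
Carol ∩ Nadia ∩ Callum ∩ Ben: 12:30-13:30.
The first common window of at least 30 minutes is 12:30-13:30, so the earliest start is 12:30.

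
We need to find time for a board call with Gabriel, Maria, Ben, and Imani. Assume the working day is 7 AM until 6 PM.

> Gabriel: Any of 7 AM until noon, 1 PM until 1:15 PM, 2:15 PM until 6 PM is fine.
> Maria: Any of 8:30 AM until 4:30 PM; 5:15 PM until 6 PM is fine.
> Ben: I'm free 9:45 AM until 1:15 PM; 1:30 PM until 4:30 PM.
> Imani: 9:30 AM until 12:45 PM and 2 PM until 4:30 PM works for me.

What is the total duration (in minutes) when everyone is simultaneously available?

Gabriel ∩ Maria: 08:30-12:00, 13:00-13:15, 14:15-16:30, 17:15-18:00.
Gabriel ∩ Maria ∩ Ben: 09:45-12:00, 13:00-13:15, 14:15-16:30.
Gabriel ∩ Maria ∩ Ben ∩ Imani: 09:45-12:00, 14:15-16:30.
So the common availability across everyone is 09:45-12:00, 14:15-16:30.
Summing the common windows: 135 + 135 = 270 minutes.

270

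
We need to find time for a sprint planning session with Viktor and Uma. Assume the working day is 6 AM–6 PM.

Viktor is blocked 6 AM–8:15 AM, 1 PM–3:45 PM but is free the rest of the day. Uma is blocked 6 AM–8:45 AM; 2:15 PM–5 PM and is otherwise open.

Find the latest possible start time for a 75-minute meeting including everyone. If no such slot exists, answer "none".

11:45

Viktor free: 08:15-13:00, 15:45-18:00 (invert busy blocks within the working day).
Uma free: 08:45-14:15, 17:00-18:00 (invert busy blocks within the working day).
Viktor ∩ Uma: 08:45-13:00, 17:00-18:00.
Those are the intersection windows.
The last common window of at least 75 minutes is 08:45-13:00; a 75-minute meeting can start as late as 11:45 and still end by 13:00.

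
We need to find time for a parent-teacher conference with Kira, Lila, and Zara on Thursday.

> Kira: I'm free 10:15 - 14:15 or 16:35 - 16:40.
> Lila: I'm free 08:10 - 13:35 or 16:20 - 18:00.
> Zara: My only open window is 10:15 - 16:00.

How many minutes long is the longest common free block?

Kira ∩ Lila: 10:15-13:35, 16:35-16:40.
Kira ∩ Lila ∩ Zara: 10:15-13:35.
The longest is 10:15-13:35 at 200 minutes.

200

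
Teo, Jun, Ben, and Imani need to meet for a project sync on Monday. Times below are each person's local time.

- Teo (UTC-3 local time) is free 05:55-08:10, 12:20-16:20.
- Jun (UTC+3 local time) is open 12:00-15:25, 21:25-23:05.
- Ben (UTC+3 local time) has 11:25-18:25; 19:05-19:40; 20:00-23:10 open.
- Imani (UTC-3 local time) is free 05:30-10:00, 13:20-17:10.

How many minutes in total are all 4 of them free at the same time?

185

Teo in UTC: 08:55-11:10, 15:20-19:20 (add 3h to convert from UTC-3).
Jun in UTC: 09:00-12:25, 18:25-20:05 (subtract 3h to convert from UTC+3).
Ben in UTC: 08:25-15:25, 16:05-16:40, 17:00-20:10 (subtract 3h to convert from UTC+3).
Imani in UTC: 08:30-13:00, 16:20-20:10 (add 3h to convert from UTC-3).
Teo ∩ Jun: 09:00-11:10, 18:25-19:20.
Teo ∩ Jun ∩ Ben: 09:00-11:10, 18:25-19:20.
Teo ∩ Jun ∩ Ben ∩ Imani: 09:00-11:10, 18:25-19:20.
Summing the common windows: 130 + 55 = 185 minutes.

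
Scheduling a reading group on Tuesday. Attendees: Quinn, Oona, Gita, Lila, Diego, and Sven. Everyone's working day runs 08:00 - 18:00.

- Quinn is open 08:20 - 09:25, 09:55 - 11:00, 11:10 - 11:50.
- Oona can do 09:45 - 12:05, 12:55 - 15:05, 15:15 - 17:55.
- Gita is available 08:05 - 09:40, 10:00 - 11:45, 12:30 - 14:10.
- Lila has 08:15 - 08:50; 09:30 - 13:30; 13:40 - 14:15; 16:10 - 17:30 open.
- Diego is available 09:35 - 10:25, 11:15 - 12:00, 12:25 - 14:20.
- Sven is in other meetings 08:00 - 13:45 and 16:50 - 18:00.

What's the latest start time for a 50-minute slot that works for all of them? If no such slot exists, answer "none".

Quinn free: 08:20-09:25, 09:55-11:00, 11:10-11:50.
Oona free: 09:45-12:05, 12:55-15:05, 15:15-17:55.
Gita free: 08:05-09:40, 10:00-11:45, 12:30-14:10.
Lila free: 08:15-08:50, 09:30-13:30, 13:40-14:15, 16:10-17:30.
Diego free: 09:35-10:25, 11:15-12:00, 12:25-14:20.
Sven free: 13:45-16:50 (invert busy blocks within the working day).
Quinn ∩ Oona: 09:55-11:00, 11:10-11:50.
Quinn ∩ Oona ∩ Gita: 10:00-11:00, 11:10-11:45.
Quinn ∩ Oona ∩ Gita ∩ Lila: 10:00-11:00, 11:10-11:45.
Quinn ∩ Oona ∩ Gita ∩ Lila ∩ Diego: 10:00-10:25, 11:15-11:45.
Quinn ∩ Oona ∩ Gita ∩ Lila ∩ Diego ∩ Sven: ∅.
There is no time when everyone is free.
No common window is at least 50 minutes long.

none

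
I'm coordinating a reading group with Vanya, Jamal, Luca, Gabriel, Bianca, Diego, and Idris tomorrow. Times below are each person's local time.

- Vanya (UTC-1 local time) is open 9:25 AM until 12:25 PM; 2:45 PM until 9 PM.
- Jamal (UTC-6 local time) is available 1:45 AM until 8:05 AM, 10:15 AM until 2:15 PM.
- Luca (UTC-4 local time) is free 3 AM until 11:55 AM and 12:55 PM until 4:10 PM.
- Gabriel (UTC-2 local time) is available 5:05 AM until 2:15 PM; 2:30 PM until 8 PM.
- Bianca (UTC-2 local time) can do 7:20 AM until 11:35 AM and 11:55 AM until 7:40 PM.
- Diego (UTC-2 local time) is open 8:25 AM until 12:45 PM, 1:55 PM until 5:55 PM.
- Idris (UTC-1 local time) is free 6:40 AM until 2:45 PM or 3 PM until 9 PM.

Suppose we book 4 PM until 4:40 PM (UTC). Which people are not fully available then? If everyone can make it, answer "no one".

Gabriel, Jamal, Luca

Vanya in UTC: 10:25-13:25, 15:45-22:00 (add 1h to convert from UTC-1).
Jamal in UTC: 07:45-14:05, 16:15-20:15 (add 6h to convert from UTC-6).
Luca in UTC: 07:00-15:55, 16:55-20:10 (add 4h to convert from UTC-4).
Gabriel in UTC: 07:05-16:15, 16:30-22:00 (add 2h to convert from UTC-2).
Bianca in UTC: 09:20-13:35, 13:55-21:40 (add 2h to convert from UTC-2).
Diego in UTC: 10:25-14:45, 15:55-19:55 (add 2h to convert from UTC-2).
Idris in UTC: 07:40-15:45, 16:00-22:00 (add 1h to convert from UTC-1).
Vanya: free for 16:00-16:40. Jamal: not fully free for 16:00-16:40. Luca: not fully free for 16:00-16:40. Gabriel: not fully free for 16:00-16:40. Bianca: free for 16:00-16:40. Diego: free for 16:00-16:40. Idris: free for 16:00-16:40.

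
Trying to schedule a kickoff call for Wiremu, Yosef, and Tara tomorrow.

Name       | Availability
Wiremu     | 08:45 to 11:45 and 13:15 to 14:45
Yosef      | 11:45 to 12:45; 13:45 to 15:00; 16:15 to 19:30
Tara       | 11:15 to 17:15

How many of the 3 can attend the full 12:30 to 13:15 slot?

1

Tara can make the full 12:30-13:15 slot — that's 1.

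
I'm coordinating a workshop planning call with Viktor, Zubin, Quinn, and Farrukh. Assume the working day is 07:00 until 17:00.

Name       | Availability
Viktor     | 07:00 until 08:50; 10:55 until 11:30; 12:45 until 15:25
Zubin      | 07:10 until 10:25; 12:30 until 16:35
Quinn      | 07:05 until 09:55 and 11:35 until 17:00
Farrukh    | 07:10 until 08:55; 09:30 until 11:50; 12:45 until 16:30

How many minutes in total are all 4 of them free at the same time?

Viktor ∩ Zubin: 07:10-08:50, 12:45-15:25.
Viktor ∩ Zubin ∩ Quinn: 07:10-08:50, 12:45-15:25.
Viktor ∩ Zubin ∩ Quinn ∩ Farrukh: 07:10-08:50, 12:45-15:25.
Those are the intersection windows.
Summing the common windows: 100 + 160 = 260 minutes.

260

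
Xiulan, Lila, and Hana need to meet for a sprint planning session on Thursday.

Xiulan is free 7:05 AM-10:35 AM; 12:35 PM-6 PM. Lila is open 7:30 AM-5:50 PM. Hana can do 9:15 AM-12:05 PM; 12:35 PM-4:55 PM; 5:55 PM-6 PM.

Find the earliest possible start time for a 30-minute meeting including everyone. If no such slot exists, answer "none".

09:15

Xiulan ∩ Lila: 07:30-10:35, 12:35-17:50.
Xiulan ∩ Lila ∩ Hana: 09:15-10:35, 12:35-16:55.
The first common window of at least 30 minutes is 09:15-10:35, so the earliest start is 09:15.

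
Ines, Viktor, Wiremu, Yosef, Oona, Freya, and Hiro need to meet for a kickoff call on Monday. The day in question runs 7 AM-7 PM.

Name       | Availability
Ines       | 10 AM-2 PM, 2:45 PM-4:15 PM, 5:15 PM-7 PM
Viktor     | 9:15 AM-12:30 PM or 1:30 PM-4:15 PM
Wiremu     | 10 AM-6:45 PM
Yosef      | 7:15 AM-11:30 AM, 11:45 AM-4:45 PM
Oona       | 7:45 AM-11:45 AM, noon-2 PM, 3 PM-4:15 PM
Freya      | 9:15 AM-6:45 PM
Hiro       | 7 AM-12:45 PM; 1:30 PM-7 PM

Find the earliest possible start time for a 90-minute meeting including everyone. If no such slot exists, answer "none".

Ines ∩ Viktor: 10:00-12:30, 13:30-14:00, 14:45-16:15.
Ines ∩ Viktor ∩ Wiremu: 10:00-12:30, 13:30-14:00, 14:45-16:15.
Ines ∩ Viktor ∩ Wiremu ∩ Yosef: 10:00-11:30, 11:45-12:30, 13:30-14:00, 14:45-16:15.
Ines ∩ Viktor ∩ Wiremu ∩ Yosef ∩ Oona: 10:00-11:30, 12:00-12:30, 13:30-14:00, 15:00-16:15.
Ines ∩ Viktor ∩ Wiremu ∩ Yosef ∩ Oona ∩ Freya: 10:00-11:30, 12:00-12:30, 13:30-14:00, 15:00-16:15.
Ines ∩ Viktor ∩ Wiremu ∩ Yosef ∩ Oona ∩ Freya ∩ Hiro: 10:00-11:30, 12:00-12:30, 13:30-14:00, 15:00-16:15.
So the common availability across everyone is 10:00-11:30, 12:00-12:30, 13:30-14:00, 15:00-16:15.
The first common window of at least 90 minutes is 10:00-11:30, so the earliest start is 10:00.

10:00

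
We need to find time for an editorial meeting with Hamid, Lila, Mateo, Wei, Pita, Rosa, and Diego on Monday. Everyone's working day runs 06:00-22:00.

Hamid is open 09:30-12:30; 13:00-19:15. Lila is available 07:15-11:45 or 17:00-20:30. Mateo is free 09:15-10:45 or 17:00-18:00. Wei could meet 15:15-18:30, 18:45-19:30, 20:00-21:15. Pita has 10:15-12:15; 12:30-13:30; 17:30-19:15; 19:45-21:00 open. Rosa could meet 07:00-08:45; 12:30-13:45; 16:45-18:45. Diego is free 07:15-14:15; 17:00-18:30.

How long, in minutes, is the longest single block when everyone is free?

Hamid ∩ Lila: 09:30-11:45, 17:00-19:15.
Hamid ∩ Lila ∩ Mateo: 09:30-10:45, 17:00-18:00.
Hamid ∩ Lila ∩ Mateo ∩ Wei: 17:00-18:00.
Hamid ∩ Lila ∩ Mateo ∩ Wei ∩ Pita: 17:30-18:00.
Hamid ∩ Lila ∩ Mateo ∩ Wei ∩ Pita ∩ Rosa: 17:30-18:00.
Hamid ∩ Lila ∩ Mateo ∩ Wei ∩ Pita ∩ Rosa ∩ Diego: 17:30-18:00.
The longest is 17:30-18:00 at 30 minutes.

30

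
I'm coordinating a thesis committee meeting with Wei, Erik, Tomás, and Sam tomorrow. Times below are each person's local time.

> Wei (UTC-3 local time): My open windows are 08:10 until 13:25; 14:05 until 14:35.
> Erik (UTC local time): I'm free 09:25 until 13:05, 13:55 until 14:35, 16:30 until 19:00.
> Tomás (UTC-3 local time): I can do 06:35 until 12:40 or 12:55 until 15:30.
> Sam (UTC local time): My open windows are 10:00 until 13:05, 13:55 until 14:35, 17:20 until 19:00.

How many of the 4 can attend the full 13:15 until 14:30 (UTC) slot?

Wei in UTC: 11:10-16:25, 17:05-17:35 (add 3h to convert from UTC-3).
Erik in UTC: 09:25-13:05, 13:55-14:35, 16:30-19:00.
Tomás in UTC: 09:35-15:40, 15:55-18:30 (add 3h to convert from UTC-3).
Sam in UTC: 10:00-13:05, 13:55-14:35, 17:20-19:00.
Wei and Tomás can make the full 13:15-14:30 slot — that's 2.

2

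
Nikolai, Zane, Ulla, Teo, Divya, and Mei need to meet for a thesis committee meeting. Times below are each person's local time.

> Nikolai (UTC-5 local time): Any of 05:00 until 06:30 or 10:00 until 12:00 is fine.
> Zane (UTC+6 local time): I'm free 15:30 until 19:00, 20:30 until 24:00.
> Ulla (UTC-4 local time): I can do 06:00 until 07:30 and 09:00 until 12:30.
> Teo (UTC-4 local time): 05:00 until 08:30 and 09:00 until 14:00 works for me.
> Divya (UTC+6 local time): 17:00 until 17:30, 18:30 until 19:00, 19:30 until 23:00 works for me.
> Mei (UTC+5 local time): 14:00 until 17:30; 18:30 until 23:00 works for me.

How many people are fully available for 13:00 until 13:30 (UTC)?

Nikolai in UTC: 10:00-11:30, 15:00-17:00 (add 5h to convert from UTC-5).
Zane in UTC: 09:30-13:00, 14:30-18:00 (subtract 6h to convert from UTC+6).
Ulla in UTC: 10:00-11:30, 13:00-16:30 (add 4h to convert from UTC-4).
Teo in UTC: 09:00-12:30, 13:00-18:00 (add 4h to convert from UTC-4).
Divya in UTC: 11:00-11:30, 12:30-13:00, 13:30-17:00 (subtract 6h to convert from UTC+6).
Mei in UTC: 09:00-12:30, 13:30-18:00 (subtract 5h to convert from UTC+5).
Ulla and Teo can make the full 13:00-13:30 slot — that's 2.

2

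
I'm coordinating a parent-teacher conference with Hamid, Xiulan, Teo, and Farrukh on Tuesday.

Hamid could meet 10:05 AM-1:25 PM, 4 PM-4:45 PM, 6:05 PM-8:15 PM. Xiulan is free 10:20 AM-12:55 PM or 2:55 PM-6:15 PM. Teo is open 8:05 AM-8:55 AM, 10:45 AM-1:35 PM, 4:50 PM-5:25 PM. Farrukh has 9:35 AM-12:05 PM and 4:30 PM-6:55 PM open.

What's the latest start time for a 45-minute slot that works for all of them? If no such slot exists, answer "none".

Hamid ∩ Xiulan: 10:20-12:55, 16:00-16:45, 18:05-18:15.
Hamid ∩ Xiulan ∩ Teo: 10:45-12:55.
Hamid ∩ Xiulan ∩ Teo ∩ Farrukh: 10:45-12:05.
The last common window of at least 45 minutes is 10:45-12:05; a 45-minute meeting can start as late as 11:20 and still end by 12:05.

11:20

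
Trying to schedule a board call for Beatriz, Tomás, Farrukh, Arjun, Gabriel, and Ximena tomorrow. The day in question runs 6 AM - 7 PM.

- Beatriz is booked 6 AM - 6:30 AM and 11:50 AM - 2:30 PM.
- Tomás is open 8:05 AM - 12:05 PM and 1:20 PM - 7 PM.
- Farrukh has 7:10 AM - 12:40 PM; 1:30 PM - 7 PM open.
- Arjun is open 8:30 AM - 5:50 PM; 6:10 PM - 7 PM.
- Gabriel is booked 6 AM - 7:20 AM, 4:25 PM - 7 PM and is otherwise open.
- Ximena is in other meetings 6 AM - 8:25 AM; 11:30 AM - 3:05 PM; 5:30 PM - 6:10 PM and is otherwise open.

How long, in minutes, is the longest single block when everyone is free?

180

Beatriz free: 06:30-11:50, 14:30-19:00 (invert busy blocks within the working day).
Tomás free: 08:05-12:05, 13:20-19:00.
Farrukh free: 07:10-12:40, 13:30-19:00.
Arjun free: 08:30-17:50, 18:10-19:00.
Gabriel free: 07:20-16:25 (invert busy blocks within the working day).
Ximena free: 08:25-11:30, 15:05-17:30, 18:10-19:00 (invert busy blocks within the working day).
Beatriz ∩ Tomás: 08:05-11:50, 14:30-19:00.
Beatriz ∩ Tomás ∩ Farrukh: 08:05-11:50, 14:30-19:00.
Beatriz ∩ Tomás ∩ Farrukh ∩ Arjun: 08:30-11:50, 14:30-17:50, 18:10-19:00.
Beatriz ∩ Tomás ∩ Farrukh ∩ Arjun ∩ Gabriel: 08:30-11:50, 14:30-16:25.
Beatriz ∩ Tomás ∩ Farrukh ∩ Arjun ∩ Gabriel ∩ Ximena: 08:30-11:30, 15:05-16:25.
So the common availability across everyone is 08:30-11:30, 15:05-16:25.
The longest is 08:30-11:30 at 180 minutes.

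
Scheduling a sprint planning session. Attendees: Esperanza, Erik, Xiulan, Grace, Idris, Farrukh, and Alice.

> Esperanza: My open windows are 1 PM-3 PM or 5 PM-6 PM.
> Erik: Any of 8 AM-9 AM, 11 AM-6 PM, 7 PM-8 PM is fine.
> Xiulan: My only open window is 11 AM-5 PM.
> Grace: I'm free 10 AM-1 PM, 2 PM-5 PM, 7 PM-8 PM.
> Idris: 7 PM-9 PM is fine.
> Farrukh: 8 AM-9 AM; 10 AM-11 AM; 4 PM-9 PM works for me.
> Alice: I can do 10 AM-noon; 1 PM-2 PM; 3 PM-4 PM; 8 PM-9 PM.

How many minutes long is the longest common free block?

0

Esperanza ∩ Erik: 13:00-15:00, 17:00-18:00.
Esperanza ∩ Erik ∩ Xiulan: 13:00-15:00.
Esperanza ∩ Erik ∩ Xiulan ∩ Grace: 14:00-15:00.
Esperanza ∩ Erik ∩ Xiulan ∩ Grace ∩ Idris: ∅.
Esperanza ∩ Erik ∩ Xiulan ∩ Grace ∩ Idris ∩ Farrukh: ∅.
Esperanza ∩ Erik ∩ Xiulan ∩ Grace ∩ Idris ∩ Farrukh ∩ Alice: ∅.
There is no time when everyone is free.
No common window exists, so the longest block is 0 minutes.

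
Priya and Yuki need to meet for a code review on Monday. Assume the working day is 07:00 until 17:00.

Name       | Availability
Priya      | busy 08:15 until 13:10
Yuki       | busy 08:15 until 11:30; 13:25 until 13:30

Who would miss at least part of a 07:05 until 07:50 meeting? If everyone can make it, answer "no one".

no one

Priya free: 07:00-08:15, 13:10-17:00 (invert busy blocks within the working day).
Yuki free: 07:00-08:15, 11:30-13:25, 13:30-17:00 (invert busy blocks within the working day).
Priya: free for 07:05-07:50. Yuki: free for 07:05-07:50.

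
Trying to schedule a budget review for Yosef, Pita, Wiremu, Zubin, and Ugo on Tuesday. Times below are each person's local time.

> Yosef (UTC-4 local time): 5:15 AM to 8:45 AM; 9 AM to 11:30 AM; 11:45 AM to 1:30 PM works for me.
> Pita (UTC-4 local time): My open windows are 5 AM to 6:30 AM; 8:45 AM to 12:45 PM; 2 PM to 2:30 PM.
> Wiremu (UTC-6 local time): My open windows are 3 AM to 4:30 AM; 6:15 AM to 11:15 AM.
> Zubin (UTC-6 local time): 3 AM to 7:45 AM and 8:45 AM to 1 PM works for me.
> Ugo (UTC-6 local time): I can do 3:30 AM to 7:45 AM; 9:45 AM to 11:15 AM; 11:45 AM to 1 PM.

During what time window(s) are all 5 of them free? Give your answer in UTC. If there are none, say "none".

Yosef in UTC: 09:15-12:45, 13:00-15:30, 15:45-17:30 (add 4h to convert from UTC-4).
Pita in UTC: 09:00-10:30, 12:45-16:45, 18:00-18:30 (add 4h to convert from UTC-4).
Wiremu in UTC: 09:00-10:30, 12:15-17:15 (add 6h to convert from UTC-6).
Zubin in UTC: 09:00-13:45, 14:45-19:00 (add 6h to convert from UTC-6).
Ugo in UTC: 09:30-13:45, 15:45-17:15, 17:45-19:00 (add 6h to convert from UTC-6).
Yosef ∩ Pita: 09:15-10:30, 13:00-15:30, 15:45-16:45.
Yosef ∩ Pita ∩ Wiremu: 09:15-10:30, 13:00-15:30, 15:45-16:45.
Yosef ∩ Pita ∩ Wiremu ∩ Zubin: 09:15-10:30, 13:00-13:45, 14:45-15:30, 15:45-16:45.
Yosef ∩ Pita ∩ Wiremu ∩ Zubin ∩ Ugo: 09:30-10:30, 13:00-13:45, 15:45-16:45.

09:30-10:30, 13:00-13:45, 15:45-16:45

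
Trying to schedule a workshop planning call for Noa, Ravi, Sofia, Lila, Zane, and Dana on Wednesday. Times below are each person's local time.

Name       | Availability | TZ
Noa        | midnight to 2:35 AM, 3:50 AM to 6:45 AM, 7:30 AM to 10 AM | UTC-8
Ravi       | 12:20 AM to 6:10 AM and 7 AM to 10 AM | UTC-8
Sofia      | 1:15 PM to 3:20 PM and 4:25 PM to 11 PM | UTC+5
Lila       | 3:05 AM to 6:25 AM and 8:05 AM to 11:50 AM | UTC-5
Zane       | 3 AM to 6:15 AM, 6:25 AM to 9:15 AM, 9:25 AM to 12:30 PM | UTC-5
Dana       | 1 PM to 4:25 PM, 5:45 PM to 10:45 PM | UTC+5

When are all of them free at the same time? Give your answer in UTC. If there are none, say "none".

08:20-10:20, 13:05-14:10, 15:30-16:50

Noa in UTC: 08:00-10:35, 11:50-14:45, 15:30-18:00 (add 8h to convert from UTC-8).
Ravi in UTC: 08:20-14:10, 15:00-18:00 (add 8h to convert from UTC-8).
Sofia in UTC: 08:15-10:20, 11:25-18:00 (subtract 5h to convert from UTC+5).
Lila in UTC: 08:05-11:25, 13:05-16:50 (add 5h to convert from UTC-5).
Zane in UTC: 08:00-11:15, 11:25-14:15, 14:25-17:30 (add 5h to convert from UTC-5).
Dana in UTC: 08:00-11:25, 12:45-17:45 (subtract 5h to convert from UTC+5).
Noa ∩ Ravi: 08:20-10:35, 11:50-14:10, 15:30-18:00.
Noa ∩ Ravi ∩ Sofia: 08:20-10:20, 11:50-14:10, 15:30-18:00.
Noa ∩ Ravi ∩ Sofia ∩ Lila: 08:20-10:20, 13:05-14:10, 15:30-16:50.
Noa ∩ Ravi ∩ Sofia ∩ Lila ∩ Zane: 08:20-10:20, 13:05-14:10, 15:30-16:50.
Noa ∩ Ravi ∩ Sofia ∩ Lila ∩ Zane ∩ Dana: 08:20-10:20, 13:05-14:10, 15:30-16:50.
Those are the intersection windows.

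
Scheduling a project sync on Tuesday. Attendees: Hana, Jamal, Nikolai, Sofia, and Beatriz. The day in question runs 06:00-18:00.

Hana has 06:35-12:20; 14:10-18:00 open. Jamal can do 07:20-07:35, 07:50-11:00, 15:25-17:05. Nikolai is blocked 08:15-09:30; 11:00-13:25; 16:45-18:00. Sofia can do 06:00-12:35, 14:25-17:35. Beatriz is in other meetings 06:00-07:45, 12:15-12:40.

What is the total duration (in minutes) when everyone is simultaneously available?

195

Hana free: 06:35-12:20, 14:10-18:00.
Jamal free: 07:20-07:35, 07:50-11:00, 15:25-17:05.
Nikolai free: 06:00-08:15, 09:30-11:00, 13:25-16:45 (invert busy blocks within the working day).
Sofia free: 06:00-12:35, 14:25-17:35.
Beatriz free: 07:45-12:15, 12:40-18:00 (invert busy blocks within the working day).
Hana ∩ Jamal: 07:20-07:35, 07:50-11:00, 15:25-17:05.
Hana ∩ Jamal ∩ Nikolai: 07:20-07:35, 07:50-08:15, 09:30-11:00, 15:25-16:45.
Hana ∩ Jamal ∩ Nikolai ∩ Sofia: 07:20-07:35, 07:50-08:15, 09:30-11:00, 15:25-16:45.
Hana ∩ Jamal ∩ Nikolai ∩ Sofia ∩ Beatriz: 07:50-08:15, 09:30-11:00, 15:25-16:45.
So the common availability across everyone is 07:50-08:15, 09:30-11:00, 15:25-16:45.
Summing the common windows: 25 + 90 + 80 = 195 minutes.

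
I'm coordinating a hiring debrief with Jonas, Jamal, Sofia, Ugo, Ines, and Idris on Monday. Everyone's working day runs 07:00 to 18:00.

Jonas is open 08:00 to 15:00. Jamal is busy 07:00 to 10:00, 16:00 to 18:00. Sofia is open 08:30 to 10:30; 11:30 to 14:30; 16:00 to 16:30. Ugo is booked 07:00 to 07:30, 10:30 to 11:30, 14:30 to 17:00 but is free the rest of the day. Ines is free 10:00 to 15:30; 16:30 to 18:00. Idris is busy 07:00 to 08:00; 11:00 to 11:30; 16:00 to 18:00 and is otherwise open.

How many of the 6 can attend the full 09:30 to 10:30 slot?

4

Jonas free: 08:00-15:00.
Jamal free: 10:00-16:00 (invert busy blocks within the working day).
Sofia free: 08:30-10:30, 11:30-14:30, 16:00-16:30.
Ugo free: 07:30-10:30, 11:30-14:30, 17:00-18:00 (invert busy blocks within the working day).
Ines free: 10:00-15:30, 16:30-18:00.
Idris free: 08:00-11:00, 11:30-16:00 (invert busy blocks within the working day).
Jonas, Sofia, Ugo, and Idris can make the full 09:30-10:30 slot — that's 4.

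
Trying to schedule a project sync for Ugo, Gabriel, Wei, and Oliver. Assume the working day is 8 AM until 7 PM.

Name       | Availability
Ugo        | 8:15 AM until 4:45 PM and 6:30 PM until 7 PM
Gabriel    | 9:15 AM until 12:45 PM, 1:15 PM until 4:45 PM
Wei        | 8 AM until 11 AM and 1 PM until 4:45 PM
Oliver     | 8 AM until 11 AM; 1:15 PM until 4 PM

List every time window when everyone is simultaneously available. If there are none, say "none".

09:15-11:00, 13:15-16:00

Ugo ∩ Gabriel: 09:15-12:45, 13:15-16:45.
Ugo ∩ Gabriel ∩ Wei: 09:15-11:00, 13:15-16:45.
Ugo ∩ Gabriel ∩ Wei ∩ Oliver: 09:15-11:00, 13:15-16:00.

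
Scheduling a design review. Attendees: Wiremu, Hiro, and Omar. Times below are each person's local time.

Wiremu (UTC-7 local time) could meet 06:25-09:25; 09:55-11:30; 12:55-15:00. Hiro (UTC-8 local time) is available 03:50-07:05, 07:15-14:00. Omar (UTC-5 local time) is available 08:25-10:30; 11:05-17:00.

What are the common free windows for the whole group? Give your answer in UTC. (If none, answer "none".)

13:25-15:05, 15:15-15:30, 16:05-16:25, 16:55-18:30, 19:55-22:00

Wiremu in UTC: 13:25-16:25, 16:55-18:30, 19:55-22:00 (add 7h to convert from UTC-7).
Hiro in UTC: 11:50-15:05, 15:15-22:00 (add 8h to convert from UTC-8).
Omar in UTC: 13:25-15:30, 16:05-22:00 (add 5h to convert from UTC-5).
Wiremu ∩ Hiro: 13:25-15:05, 15:15-16:25, 16:55-18:30, 19:55-22:00.
Wiremu ∩ Hiro ∩ Omar: 13:25-15:05, 15:15-15:30, 16:05-16:25, 16:55-18:30, 19:55-22:00.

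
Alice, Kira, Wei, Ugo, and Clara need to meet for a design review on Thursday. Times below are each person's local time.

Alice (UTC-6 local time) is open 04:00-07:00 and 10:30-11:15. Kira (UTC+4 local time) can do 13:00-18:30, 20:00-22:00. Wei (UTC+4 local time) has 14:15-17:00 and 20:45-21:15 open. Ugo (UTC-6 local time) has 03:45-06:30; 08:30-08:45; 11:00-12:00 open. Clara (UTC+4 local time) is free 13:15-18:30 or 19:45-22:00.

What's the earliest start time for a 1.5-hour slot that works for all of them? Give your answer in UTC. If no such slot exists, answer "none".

10:15

Alice in UTC: 10:00-13:00, 16:30-17:15 (add 6h to convert from UTC-6).
Kira in UTC: 09:00-14:30, 16:00-18:00 (subtract 4h to convert from UTC+4).
Wei in UTC: 10:15-13:00, 16:45-17:15 (subtract 4h to convert from UTC+4).
Ugo in UTC: 09:45-12:30, 14:30-14:45, 17:00-18:00 (add 6h to convert from UTC-6).
Clara in UTC: 09:15-14:30, 15:45-18:00 (subtract 4h to convert from UTC+4).
Alice ∩ Kira: 10:00-13:00, 16:30-17:15.
Alice ∩ Kira ∩ Wei: 10:15-13:00, 16:45-17:15.
Alice ∩ Kira ∩ Wei ∩ Ugo: 10:15-12:30, 17:00-17:15.
Alice ∩ Kira ∩ Wei ∩ Ugo ∩ Clara: 10:15-12:30, 17:00-17:15.
The first common window of at least 90 minutes is 10:15-12:30, so the earliest start is 10:15.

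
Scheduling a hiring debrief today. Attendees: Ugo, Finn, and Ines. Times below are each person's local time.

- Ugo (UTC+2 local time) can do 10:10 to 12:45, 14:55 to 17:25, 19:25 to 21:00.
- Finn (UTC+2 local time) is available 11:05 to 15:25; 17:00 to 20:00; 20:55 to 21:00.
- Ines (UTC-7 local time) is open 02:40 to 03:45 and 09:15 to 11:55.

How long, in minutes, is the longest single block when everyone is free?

65

Ugo in UTC: 08:10-10:45, 12:55-15:25, 17:25-19:00 (subtract 2h to convert from UTC+2).
Finn in UTC: 09:05-13:25, 15:00-18:00, 18:55-19:00 (subtract 2h to convert from UTC+2).
Ines in UTC: 09:40-10:45, 16:15-18:55 (add 7h to convert from UTC-7).
Ugo ∩ Finn: 09:05-10:45, 12:55-13:25, 15:00-15:25, 17:25-18:00, 18:55-19:00.
Ugo ∩ Finn ∩ Ines: 09:40-10:45, 17:25-18:00.
The longest is 09:40-10:45 at 65 minutes.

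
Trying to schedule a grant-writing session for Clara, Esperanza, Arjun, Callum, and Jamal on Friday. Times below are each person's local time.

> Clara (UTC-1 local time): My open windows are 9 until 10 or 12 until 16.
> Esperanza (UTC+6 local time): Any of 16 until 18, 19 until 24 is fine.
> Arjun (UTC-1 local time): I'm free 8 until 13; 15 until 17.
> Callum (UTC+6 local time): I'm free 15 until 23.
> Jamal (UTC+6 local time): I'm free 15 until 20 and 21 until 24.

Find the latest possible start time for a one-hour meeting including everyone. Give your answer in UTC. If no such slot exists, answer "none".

16:00

Clara in UTC: 10:00-11:00, 13:00-17:00 (add 1h to convert from UTC-1).
Esperanza in UTC: 10:00-12:00, 13:00-18:00 (subtract 6h to convert from UTC+6).
Arjun in UTC: 09:00-14:00, 16:00-18:00 (add 1h to convert from UTC-1).
Callum in UTC: 09:00-17:00 (subtract 6h to convert from UTC+6).
Jamal in UTC: 09:00-14:00, 15:00-18:00 (subtract 6h to convert from UTC+6).
Clara ∩ Esperanza: 10:00-11:00, 13:00-17:00.
Clara ∩ Esperanza ∩ Arjun: 10:00-11:00, 13:00-14:00, 16:00-17:00.
Clara ∩ Esperanza ∩ Arjun ∩ Callum: 10:00-11:00, 13:00-14:00, 16:00-17:00.
Clara ∩ Esperanza ∩ Arjun ∩ Callum ∩ Jamal: 10:00-11:00, 13:00-14:00, 16:00-17:00.
Those are the intersection windows.
The last common window of at least 60 minutes is 16:00-17:00; a 60-minute meeting can start as late as 16:00 and still end by 17:00.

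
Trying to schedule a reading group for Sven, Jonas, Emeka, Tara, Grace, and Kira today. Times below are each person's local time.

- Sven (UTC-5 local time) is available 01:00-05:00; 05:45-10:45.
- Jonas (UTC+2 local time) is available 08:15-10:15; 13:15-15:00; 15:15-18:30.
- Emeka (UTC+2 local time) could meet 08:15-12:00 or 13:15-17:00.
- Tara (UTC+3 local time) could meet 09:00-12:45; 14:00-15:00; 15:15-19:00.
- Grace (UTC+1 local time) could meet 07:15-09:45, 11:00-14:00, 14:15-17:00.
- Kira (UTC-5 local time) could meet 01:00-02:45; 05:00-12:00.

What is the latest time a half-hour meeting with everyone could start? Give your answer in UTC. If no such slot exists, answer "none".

Sven in UTC: 06:00-10:00, 10:45-15:45 (add 5h to convert from UTC-5).
Jonas in UTC: 06:15-08:15, 11:15-13:00, 13:15-16:30 (subtract 2h to convert from UTC+2).
Emeka in UTC: 06:15-10:00, 11:15-15:00 (subtract 2h to convert from UTC+2).
Tara in UTC: 06:00-09:45, 11:00-12:00, 12:15-16:00 (subtract 3h to convert from UTC+3).
Grace in UTC: 06:15-08:45, 10:00-13:00, 13:15-16:00 (subtract 1h to convert from UTC+1).
Kira in UTC: 06:00-07:45, 10:00-17:00 (add 5h to convert from UTC-5).
Sven ∩ Jonas: 06:15-08:15, 11:15-13:00, 13:15-15:45.
Sven ∩ Jonas ∩ Emeka: 06:15-08:15, 11:15-13:00, 13:15-15:00.
Sven ∩ Jonas ∩ Emeka ∩ Tara: 06:15-08:15, 11:15-12:00, 12:15-13:00, 13:15-15:00.
Sven ∩ Jonas ∩ Emeka ∩ Tara ∩ Grace: 06:15-08:15, 11:15-12:00, 12:15-13:00, 13:15-15:00.
Sven ∩ Jonas ∩ Emeka ∩ Tara ∩ Grace ∩ Kira: 06:15-07:45, 11:15-12:00, 12:15-13:00, 13:15-15:00.
The last common window of at least 30 minutes is 13:15-15:00; a 30-minute meeting can start as late as 14:30 and still end by 15:00.

14:30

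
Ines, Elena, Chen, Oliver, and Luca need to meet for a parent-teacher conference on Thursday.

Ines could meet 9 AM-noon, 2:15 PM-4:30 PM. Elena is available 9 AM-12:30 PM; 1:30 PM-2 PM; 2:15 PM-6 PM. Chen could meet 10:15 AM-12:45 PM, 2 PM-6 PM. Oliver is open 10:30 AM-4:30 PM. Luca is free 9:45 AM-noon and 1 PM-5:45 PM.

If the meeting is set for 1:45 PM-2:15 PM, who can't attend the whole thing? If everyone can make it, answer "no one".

Chen, Elena, Ines

Ines: not fully free for 13:45-14:15. Elena: not fully free for 13:45-14:15. Chen: not fully free for 13:45-14:15. Oliver: free for 13:45-14:15. Luca: free for 13:45-14:15.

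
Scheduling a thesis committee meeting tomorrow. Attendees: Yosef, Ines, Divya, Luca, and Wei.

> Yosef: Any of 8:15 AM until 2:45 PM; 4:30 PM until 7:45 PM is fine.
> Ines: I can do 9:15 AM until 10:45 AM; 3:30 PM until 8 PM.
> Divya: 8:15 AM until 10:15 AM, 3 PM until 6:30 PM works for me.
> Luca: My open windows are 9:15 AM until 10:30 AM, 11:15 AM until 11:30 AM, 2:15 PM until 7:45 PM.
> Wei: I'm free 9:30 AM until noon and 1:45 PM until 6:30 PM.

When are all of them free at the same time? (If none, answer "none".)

Yosef ∩ Ines: 09:15-10:45, 16:30-19:45.
Yosef ∩ Ines ∩ Divya: 09:15-10:15, 16:30-18:30.
Yosef ∩ Ines ∩ Divya ∩ Luca: 09:15-10:15, 16:30-18:30.
Yosef ∩ Ines ∩ Divya ∩ Luca ∩ Wei: 09:30-10:15, 16:30-18:30.
Those are the intersection windows.

09:30-10:15, 16:30-18:30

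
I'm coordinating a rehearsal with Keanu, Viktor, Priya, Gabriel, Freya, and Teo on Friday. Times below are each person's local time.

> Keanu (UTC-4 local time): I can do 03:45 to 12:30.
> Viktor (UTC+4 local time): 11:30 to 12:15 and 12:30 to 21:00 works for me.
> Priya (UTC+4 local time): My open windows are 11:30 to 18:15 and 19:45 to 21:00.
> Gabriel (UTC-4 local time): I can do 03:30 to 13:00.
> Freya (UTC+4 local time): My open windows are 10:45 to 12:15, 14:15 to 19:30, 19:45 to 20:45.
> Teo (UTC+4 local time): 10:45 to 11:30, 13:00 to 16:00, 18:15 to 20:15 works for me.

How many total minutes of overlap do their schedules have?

135

Keanu in UTC: 07:45-16:30 (add 4h to convert from UTC-4).
Viktor in UTC: 07:30-08:15, 08:30-17:00 (subtract 4h to convert from UTC+4).
Priya in UTC: 07:30-14:15, 15:45-17:00 (subtract 4h to convert from UTC+4).
Gabriel in UTC: 07:30-17:00 (add 4h to convert from UTC-4).
Freya in UTC: 06:45-08:15, 10:15-15:30, 15:45-16:45 (subtract 4h to convert from UTC+4).
Teo in UTC: 06:45-07:30, 09:00-12:00, 14:15-16:15 (subtract 4h to convert from UTC+4).
Keanu ∩ Viktor: 07:45-08:15, 08:30-16:30.
Keanu ∩ Viktor ∩ Priya: 07:45-08:15, 08:30-14:15, 15:45-16:30.
Keanu ∩ Viktor ∩ Priya ∩ Gabriel: 07:45-08:15, 08:30-14:15, 15:45-16:30.
Keanu ∩ Viktor ∩ Priya ∩ Gabriel ∩ Freya: 07:45-08:15, 10:15-14:15, 15:45-16:30.
Keanu ∩ Viktor ∩ Priya ∩ Gabriel ∩ Freya ∩ Teo: 10:15-12:00, 15:45-16:15.
Summing the common windows: 105 + 30 = 135 minutes.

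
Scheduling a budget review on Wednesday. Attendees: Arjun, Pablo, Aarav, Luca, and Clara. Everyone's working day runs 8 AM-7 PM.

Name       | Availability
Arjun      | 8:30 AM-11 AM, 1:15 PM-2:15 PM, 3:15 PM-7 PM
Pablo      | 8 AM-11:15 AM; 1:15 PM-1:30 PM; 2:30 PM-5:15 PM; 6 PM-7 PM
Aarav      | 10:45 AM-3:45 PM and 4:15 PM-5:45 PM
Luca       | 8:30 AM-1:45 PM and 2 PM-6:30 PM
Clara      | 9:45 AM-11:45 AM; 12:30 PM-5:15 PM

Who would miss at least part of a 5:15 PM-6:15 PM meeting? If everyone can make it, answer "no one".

Arjun: free for 17:15-18:15. Pablo: not fully free for 17:15-18:15. Aarav: not fully free for 17:15-18:15. Luca: free for 17:15-18:15. Clara: not fully free for 17:15-18:15.

Aarav, Clara, Pablo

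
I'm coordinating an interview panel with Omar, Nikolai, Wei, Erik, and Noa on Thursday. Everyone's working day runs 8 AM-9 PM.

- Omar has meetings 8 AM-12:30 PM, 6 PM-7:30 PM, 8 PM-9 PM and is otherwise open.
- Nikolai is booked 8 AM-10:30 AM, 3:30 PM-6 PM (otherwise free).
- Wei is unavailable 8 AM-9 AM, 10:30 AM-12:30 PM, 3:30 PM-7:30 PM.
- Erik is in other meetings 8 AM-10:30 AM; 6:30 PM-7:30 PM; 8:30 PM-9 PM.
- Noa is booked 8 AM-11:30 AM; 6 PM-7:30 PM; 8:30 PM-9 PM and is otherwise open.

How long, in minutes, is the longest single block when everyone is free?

Omar free: 12:30-18:00, 19:30-20:00 (invert busy blocks within the working day).
Nikolai free: 10:30-15:30, 18:00-21:00 (invert busy blocks within the working day).
Wei free: 09:00-10:30, 12:30-15:30, 19:30-21:00 (invert busy blocks within the working day).
Erik free: 10:30-18:30, 19:30-20:30 (invert busy blocks within the working day).
Noa free: 11:30-18:00, 19:30-20:30 (invert busy blocks within the working day).
Omar ∩ Nikolai: 12:30-15:30, 19:30-20:00.
Omar ∩ Nikolai ∩ Wei: 12:30-15:30, 19:30-20:00.
Omar ∩ Nikolai ∩ Wei ∩ Erik: 12:30-15:30, 19:30-20:00.
Omar ∩ Nikolai ∩ Wei ∩ Erik ∩ Noa: 12:30-15:30, 19:30-20:00.
The longest is 12:30-15:30 at 180 minutes.

180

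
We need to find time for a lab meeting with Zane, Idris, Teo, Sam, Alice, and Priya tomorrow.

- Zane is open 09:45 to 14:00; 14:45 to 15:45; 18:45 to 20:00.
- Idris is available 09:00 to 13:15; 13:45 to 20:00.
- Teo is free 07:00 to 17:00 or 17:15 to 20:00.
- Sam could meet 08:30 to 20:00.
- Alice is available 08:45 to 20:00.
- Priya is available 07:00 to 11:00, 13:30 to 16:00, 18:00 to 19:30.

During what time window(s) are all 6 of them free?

09:45-11:00, 13:45-14:00, 14:45-15:45, 18:45-19:30

Zane ∩ Idris: 09:45-13:15, 13:45-14:00, 14:45-15:45, 18:45-20:00.
Zane ∩ Idris ∩ Teo: 09:45-13:15, 13:45-14:00, 14:45-15:45, 18:45-20:00.
Zane ∩ Idris ∩ Teo ∩ Sam: 09:45-13:15, 13:45-14:00, 14:45-15:45, 18:45-20:00.
Zane ∩ Idris ∩ Teo ∩ Sam ∩ Alice: 09:45-13:15, 13:45-14:00, 14:45-15:45, 18:45-20:00.
Zane ∩ Idris ∩ Teo ∩ Sam ∩ Alice ∩ Priya: 09:45-11:00, 13:45-14:00, 14:45-15:45, 18:45-19:30.
Those are the intersection windows.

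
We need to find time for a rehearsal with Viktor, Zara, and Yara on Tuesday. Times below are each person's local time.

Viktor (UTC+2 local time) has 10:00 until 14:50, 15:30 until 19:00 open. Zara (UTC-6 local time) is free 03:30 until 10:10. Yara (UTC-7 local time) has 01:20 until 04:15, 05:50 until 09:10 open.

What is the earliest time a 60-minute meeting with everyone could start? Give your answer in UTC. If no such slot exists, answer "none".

09:30

Viktor in UTC: 08:00-12:50, 13:30-17:00 (subtract 2h to convert from UTC+2).
Zara in UTC: 09:30-16:10 (add 6h to convert from UTC-6).
Yara in UTC: 08:20-11:15, 12:50-16:10 (add 7h to convert from UTC-7).
Viktor ∩ Zara: 09:30-12:50, 13:30-16:10.
Viktor ∩ Zara ∩ Yara: 09:30-11:15, 13:30-16:10.
So the common availability across everyone is 09:30-11:15, 13:30-16:10.
The first common window of at least 60 minutes is 09:30-11:15, so the earliest start is 09:30.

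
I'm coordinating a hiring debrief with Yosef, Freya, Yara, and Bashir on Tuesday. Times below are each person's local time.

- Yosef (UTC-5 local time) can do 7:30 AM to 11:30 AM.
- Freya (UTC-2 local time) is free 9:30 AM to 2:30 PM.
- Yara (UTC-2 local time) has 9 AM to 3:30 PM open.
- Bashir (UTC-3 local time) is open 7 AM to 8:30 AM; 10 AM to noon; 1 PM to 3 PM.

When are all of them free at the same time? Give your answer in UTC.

Yosef in UTC: 12:30-16:30 (add 5h to convert from UTC-5).
Freya in UTC: 11:30-16:30 (add 2h to convert from UTC-2).
Yara in UTC: 11:00-17:30 (add 2h to convert from UTC-2).
Bashir in UTC: 10:00-11:30, 13:00-15:00, 16:00-18:00 (add 3h to convert from UTC-3).
Yosef ∩ Freya: 12:30-16:30.
Yosef ∩ Freya ∩ Yara: 12:30-16:30.
Yosef ∩ Freya ∩ Yara ∩ Bashir: 13:00-15:00, 16:00-16:30.
Those are the intersection windows.

13:00-15:00, 16:00-16:30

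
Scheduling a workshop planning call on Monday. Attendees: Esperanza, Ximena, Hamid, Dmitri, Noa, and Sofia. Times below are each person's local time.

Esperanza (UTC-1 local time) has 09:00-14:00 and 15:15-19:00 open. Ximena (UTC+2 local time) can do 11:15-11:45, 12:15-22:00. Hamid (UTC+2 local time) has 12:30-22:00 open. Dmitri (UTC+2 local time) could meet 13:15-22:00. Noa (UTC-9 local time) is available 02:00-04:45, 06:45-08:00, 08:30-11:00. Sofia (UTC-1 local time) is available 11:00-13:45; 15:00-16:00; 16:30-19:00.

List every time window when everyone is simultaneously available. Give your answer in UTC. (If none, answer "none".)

12:00-13:45, 16:15-17:00, 17:30-20:00

Esperanza in UTC: 10:00-15:00, 16:15-20:00 (add 1h to convert from UTC-1).
Ximena in UTC: 09:15-09:45, 10:15-20:00 (subtract 2h to convert from UTC+2).
Hamid in UTC: 10:30-20:00 (subtract 2h to convert from UTC+2).
Dmitri in UTC: 11:15-20:00 (subtract 2h to convert from UTC+2).
Noa in UTC: 11:00-13:45, 15:45-17:00, 17:30-20:00 (add 9h to convert from UTC-9).
Sofia in UTC: 12:00-14:45, 16:00-17:00, 17:30-20:00 (add 1h to convert from UTC-1).
Esperanza ∩ Ximena: 10:15-15:00, 16:15-20:00.
Esperanza ∩ Ximena ∩ Hamid: 10:30-15:00, 16:15-20:00.
Esperanza ∩ Ximena ∩ Hamid ∩ Dmitri: 11:15-15:00, 16:15-20:00.
Esperanza ∩ Ximena ∩ Hamid ∩ Dmitri ∩ Noa: 11:15-13:45, 16:15-17:00, 17:30-20:00.
Esperanza ∩ Ximena ∩ Hamid ∩ Dmitri ∩ Noa ∩ Sofia: 12:00-13:45, 16:15-17:00, 17:30-20:00.
So the common availability across everyone is 12:00-13:45, 16:15-17:00, 17:30-20:00.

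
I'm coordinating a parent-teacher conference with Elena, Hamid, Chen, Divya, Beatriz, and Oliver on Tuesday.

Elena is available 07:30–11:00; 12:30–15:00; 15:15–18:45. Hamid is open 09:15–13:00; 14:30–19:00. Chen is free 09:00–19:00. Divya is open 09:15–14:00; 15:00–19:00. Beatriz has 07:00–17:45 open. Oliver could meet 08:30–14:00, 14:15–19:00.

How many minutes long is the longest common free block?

Elena ∩ Hamid: 09:15-11:00, 12:30-13:00, 14:30-15:00, 15:15-18:45.
Elena ∩ Hamid ∩ Chen: 09:15-11:00, 12:30-13:00, 14:30-15:00, 15:15-18:45.
Elena ∩ Hamid ∩ Chen ∩ Divya: 09:15-11:00, 12:30-13:00, 15:15-18:45.
Elena ∩ Hamid ∩ Chen ∩ Divya ∩ Beatriz: 09:15-11:00, 12:30-13:00, 15:15-17:45.
Elena ∩ Hamid ∩ Chen ∩ Divya ∩ Beatriz ∩ Oliver: 09:15-11:00, 12:30-13:00, 15:15-17:45.
Those are the intersection windows.
The longest is 15:15-17:45 at 150 minutes.

150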